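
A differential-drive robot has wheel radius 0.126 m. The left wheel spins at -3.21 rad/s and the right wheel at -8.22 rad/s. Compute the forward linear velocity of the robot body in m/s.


v = r*(wR + wL)/2 = 0.126*(-8.22 + -3.21)/2 = -0.7201

-0.7201 m/s


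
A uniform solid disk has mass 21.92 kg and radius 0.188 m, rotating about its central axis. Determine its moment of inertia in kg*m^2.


I = (1/2)*m*R^2 = 0.5*21.92*0.188^2 = 0.3874

0.3874 kg*m^2


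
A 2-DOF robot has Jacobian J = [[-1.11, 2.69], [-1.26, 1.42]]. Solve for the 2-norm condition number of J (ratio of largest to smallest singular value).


JJ^T eigenvalues: trace(JJ^T) = 12.0722, det(JJ^T) = det(J)^2 = 3.28769424
s_max^2 = (12.0722 + sqrt(132.58723588))/2 = 11.79342655
s_min^2 = (12.0722 - sqrt(132.58723588))/2 = 0.27877345
kappa = s_max/s_min = sqrt(11.79342655/0.27877345) = 6.5042

6.5042


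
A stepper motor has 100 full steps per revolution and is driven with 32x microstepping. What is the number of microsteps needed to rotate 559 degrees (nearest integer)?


step_size = 360/(100*32) = 360/3200 = 0.112500 deg
n = 559/(360/3200) = 559*3200/360 = 4968.8889 -> 4969

4969 steps


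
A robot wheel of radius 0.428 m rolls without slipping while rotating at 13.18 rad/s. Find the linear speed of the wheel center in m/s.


v = omega * r = 13.18 * 0.428 = 5.6410

5.6410 m/s


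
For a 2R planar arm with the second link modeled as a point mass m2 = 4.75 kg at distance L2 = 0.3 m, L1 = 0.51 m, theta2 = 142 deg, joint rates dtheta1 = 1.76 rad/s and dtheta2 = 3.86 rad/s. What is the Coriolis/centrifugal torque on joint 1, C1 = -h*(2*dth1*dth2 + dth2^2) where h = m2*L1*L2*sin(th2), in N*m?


h = m2*L1*L2*sin(th2) = 4.75*0.51*0.3*sin(142 deg) = 0.447432
C1 = -h*(2*1.76*3.86 + 3.86^2) = -0.447432*28.4868 = -12.7459

-12.7459 N*m


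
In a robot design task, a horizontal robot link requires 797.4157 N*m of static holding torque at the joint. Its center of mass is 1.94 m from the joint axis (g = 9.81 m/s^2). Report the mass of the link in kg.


m = tau / (g*L) = 797.4157 / (9.81 * 1.94) = 41.9000

41.9000 kg


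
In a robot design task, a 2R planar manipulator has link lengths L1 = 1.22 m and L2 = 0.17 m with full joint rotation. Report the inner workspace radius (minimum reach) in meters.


r_min = |L1 - L2| = |1.22 - 0.17| = 1.0500

1.0500 m


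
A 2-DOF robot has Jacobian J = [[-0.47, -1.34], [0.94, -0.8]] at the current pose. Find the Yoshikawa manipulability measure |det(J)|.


det(J) = -0.47*-0.8 - (-1.34)*(0.94) = 1.6356
|det(J)| = 1.6356

1.6356


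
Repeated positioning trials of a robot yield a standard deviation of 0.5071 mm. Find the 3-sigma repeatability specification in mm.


repeatability = 3*sigma = 3*0.5071 = 1.5213

1.5213 mm


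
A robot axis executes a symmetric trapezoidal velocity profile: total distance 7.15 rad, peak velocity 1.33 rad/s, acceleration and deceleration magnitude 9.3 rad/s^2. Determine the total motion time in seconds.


t_acc = v/a = 1.33/9.3 = 0.143011 s
d_acc = v^2/(2a) = 0.095102 rad (each ramp)
d_cruise = 7.15 - 2*0.095102 = 6.959796 rad
t_cruise = 6.959796/1.33 = 5.232929 s
t_total = 2*0.143011 + 5.232929 = 5.5190

5.5190 s


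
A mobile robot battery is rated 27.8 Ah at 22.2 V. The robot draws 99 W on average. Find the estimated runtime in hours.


E = 27.8*22.2 = 617.1600 Wh
t = E/P = 617.1600/99 = 6.2339

6.2339 hours


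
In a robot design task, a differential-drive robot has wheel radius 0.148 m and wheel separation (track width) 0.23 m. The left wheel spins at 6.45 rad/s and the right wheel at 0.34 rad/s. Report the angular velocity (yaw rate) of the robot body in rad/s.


omega = r*(wR - wL)/L = 0.148*(0.34 - (6.45))/0.23 = -3.9317

-3.9317 rad/s


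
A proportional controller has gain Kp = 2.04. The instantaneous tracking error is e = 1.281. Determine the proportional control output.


u_P = Kp * e = 2.04 * 1.281 = 2.6132

2.6132


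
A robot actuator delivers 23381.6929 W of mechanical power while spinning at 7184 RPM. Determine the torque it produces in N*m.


omega = 7184 * 2*pi/60 = 752.306721 rad/s
tau = P / omega = 23381.6929 / 752.306721 = 31.0800

31.0800 N*m


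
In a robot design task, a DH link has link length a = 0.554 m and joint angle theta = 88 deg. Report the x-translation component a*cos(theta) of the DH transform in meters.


a*cos(theta) = 0.554*cos(88 deg) = 0.0193

0.0193 m


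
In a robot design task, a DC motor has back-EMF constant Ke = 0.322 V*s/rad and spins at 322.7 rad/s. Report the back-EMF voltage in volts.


V_emf = Ke * omega = 0.322*322.7 = 103.9094

103.9094 V


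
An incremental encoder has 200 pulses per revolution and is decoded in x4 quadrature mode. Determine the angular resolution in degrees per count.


resolution = 360 / (PPR * 4) = 360 / 800 = 0.4500

0.4500 degrees


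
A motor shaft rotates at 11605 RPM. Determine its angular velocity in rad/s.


omega = 11605 * 2*pi/60 = 1215.2728

1215.2728 rad/s


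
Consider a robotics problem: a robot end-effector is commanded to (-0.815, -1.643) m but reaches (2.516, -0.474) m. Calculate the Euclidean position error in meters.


dx = 2.516 - (-0.815) = 3.3310, dy = -0.474 - (-1.643) = 1.1690
err = sqrt(11.095561 + 1.366561) = 3.5302

3.5302 m


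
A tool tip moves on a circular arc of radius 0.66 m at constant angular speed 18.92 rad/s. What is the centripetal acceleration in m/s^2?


a_c = omega^2 * r = 18.92^2 * 0.66 = 236.2578

236.2578 m/s^2


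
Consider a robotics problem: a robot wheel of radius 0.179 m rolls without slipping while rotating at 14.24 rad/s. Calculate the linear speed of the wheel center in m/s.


v = omega * r = 14.24 * 0.179 = 2.5490

2.5490 m/s


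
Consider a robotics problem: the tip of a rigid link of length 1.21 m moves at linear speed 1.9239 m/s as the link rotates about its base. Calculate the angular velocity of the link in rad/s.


omega = v / L = 1.9239 / 1.21 = 1.5900

1.5900 rad/s


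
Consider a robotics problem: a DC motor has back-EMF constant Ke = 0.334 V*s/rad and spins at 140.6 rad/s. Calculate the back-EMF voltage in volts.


V_emf = Ke * omega = 0.334*140.6 = 46.9604

46.9604 V


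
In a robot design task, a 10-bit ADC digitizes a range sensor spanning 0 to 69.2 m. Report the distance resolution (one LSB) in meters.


res = range / 2^n = 69.2/2^10 = 69.2/1024 = 0.0676

0.0676 m


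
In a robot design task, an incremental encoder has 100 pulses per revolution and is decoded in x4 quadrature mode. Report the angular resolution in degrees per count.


resolution = 360 / (PPR * 4) = 360 / 400 = 0.9000

0.9000 degrees


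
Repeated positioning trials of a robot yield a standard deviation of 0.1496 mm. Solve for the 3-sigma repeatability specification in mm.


repeatability = 3*sigma = 3*0.1496 = 0.4488

0.4488 mm


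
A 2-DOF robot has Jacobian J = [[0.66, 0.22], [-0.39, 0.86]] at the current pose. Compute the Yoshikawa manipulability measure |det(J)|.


det(J) = 0.66*0.86 - (0.22)*(-0.39) = 0.6534
|det(J)| = 0.6534

0.6534


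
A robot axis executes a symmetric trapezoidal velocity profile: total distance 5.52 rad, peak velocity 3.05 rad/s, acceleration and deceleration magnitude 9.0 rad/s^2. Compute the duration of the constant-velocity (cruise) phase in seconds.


t_acc = v/a = 0.338889 s, d_acc = v^2/(2a) = 0.516806 rad each
d_cruise = 5.52 - 2*0.516806 = 4.486388 rad
t_cruise = d_cruise/v = 4.486388/3.05 = 1.4709

1.4709 s


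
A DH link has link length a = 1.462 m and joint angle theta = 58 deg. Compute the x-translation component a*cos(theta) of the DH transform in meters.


a*cos(theta) = 1.462*cos(58 deg) = 0.7747

0.7747 m


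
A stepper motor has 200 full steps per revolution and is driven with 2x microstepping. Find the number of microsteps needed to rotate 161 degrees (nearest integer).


step_size = 360/(200*2) = 360/400 = 0.900000 deg
n = 161/(360/400) = 161*400/360 = 178.8889 -> 179

179 steps


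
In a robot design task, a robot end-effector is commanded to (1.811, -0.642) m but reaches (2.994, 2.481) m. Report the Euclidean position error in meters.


dx = 2.994 - (1.811) = 1.1830, dy = 2.481 - (-0.642) = 3.1230
err = sqrt(1.399489 + 9.753129) = 3.3396

3.3396 m


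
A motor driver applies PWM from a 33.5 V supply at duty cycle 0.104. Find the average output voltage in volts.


V_avg = V_supply * D = 33.5*0.104 = 3.4840

3.4840 V


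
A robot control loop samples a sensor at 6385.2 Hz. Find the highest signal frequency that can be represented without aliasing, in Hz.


f_max = f_s/2 = 6385.2/2 = 3192.6000

3192.6000 Hz


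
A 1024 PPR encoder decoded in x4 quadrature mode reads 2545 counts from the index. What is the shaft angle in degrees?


angle = counts * 360 / (PPR*4) = 2545 * 360 / 4096 = 223.6816

223.6816 degrees


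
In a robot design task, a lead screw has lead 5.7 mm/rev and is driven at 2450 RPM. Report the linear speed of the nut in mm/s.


v = lead * (RPM/60) = 5.7*2450/60 = 232.7500

232.7500 mm/s


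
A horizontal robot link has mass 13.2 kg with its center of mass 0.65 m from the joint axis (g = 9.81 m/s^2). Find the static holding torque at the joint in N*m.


tau = m*g*L = 13.2 * 9.81 * 0.65 = 84.1698

84.1698 N*m


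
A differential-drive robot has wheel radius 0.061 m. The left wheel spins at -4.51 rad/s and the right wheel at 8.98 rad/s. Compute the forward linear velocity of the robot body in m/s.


v = r*(wR + wL)/2 = 0.061*(8.98 + -4.51)/2 = 0.1363

0.1363 m/s


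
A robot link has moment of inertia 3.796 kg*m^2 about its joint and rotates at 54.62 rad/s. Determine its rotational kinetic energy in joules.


KE = (1/2)*I*omega^2 = 0.5*3.796*54.62^2 = 5662.3877

5662.3877 J


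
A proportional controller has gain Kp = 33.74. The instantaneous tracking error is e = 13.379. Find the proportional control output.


u_P = Kp * e = 33.74 * 13.379 = 451.4075

451.4075


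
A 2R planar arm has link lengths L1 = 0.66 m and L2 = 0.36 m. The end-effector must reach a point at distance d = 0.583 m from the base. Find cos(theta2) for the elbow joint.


cos(th2) = (d^2 - L1^2 - L2^2)/(2*L1*L2) = (0.583^2 - 0.66^2 - 0.36^2)/(2*0.66*0.36) = -0.4741

-0.4741


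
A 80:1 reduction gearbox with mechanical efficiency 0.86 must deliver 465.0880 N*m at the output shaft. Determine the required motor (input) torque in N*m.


tau_in = tau_out / (N * eta) = 465.0880 / (80 * 0.86) = 6.7600

6.7600 N*m


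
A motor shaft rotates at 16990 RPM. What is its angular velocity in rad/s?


omega = 16990 * 2*pi/60 = 1779.1886

1779.1886 rad/s


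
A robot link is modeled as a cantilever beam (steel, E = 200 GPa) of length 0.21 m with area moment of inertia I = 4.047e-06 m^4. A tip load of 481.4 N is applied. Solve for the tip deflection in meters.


delta = F*L^3/(3*E*I) = 481.4*0.21^3/(3*2.000e+11*4.047e-06)
      = 4.4582454/2428200 = 1.8360e-06

1.8360e-06 m


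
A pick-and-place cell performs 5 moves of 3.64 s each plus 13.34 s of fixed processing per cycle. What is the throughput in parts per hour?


T_cycle = 5*3.64 + 13.34 = 31.5400 s
rate = 3600/T = 114.1408

114.1408 parts/hour


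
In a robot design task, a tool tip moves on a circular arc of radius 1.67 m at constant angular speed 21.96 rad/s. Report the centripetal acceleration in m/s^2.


a_c = omega^2 * r = 21.96^2 * 1.67 = 805.3435

805.3435 m/s^2


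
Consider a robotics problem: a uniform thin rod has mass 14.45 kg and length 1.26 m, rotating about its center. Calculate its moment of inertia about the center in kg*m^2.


I = (1/12)*m*L^2 = (1/12)*14.45*1.26^2 = 1.9117

1.9117 kg*m^2


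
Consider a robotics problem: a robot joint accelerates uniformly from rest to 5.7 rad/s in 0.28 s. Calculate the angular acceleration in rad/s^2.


alpha = delta_omega / t = 5.7 / 0.28 = 20.3571

20.3571 rad/s^2


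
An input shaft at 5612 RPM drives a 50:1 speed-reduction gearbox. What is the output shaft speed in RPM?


omega_out = omega_in / N = 5612 / 50 = 112.2400

112.2400 RPM


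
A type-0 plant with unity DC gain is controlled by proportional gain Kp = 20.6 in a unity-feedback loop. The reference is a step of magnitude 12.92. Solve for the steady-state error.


e_ss = R/(1 + Kp) = 12.92/(1 + 20.6) = 12.92/21.6000 = 0.5981

0.5981


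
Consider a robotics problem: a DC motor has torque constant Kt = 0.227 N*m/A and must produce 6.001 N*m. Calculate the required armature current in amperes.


I = tau / Kt = 6.001/0.227 = 26.4361

26.4361 A


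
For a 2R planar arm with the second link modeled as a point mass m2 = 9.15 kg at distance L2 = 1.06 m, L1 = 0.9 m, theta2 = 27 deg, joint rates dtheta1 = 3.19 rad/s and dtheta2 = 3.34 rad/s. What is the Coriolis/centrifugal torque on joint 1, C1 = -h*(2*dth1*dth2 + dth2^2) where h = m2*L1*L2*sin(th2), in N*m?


h = m2*L1*L2*sin(th2) = 9.15*0.9*1.06*sin(27 deg) = 3.962928
C1 = -h*(2*3.19*3.34 + 3.34^2) = -3.962928*32.4648 = -128.6557

-128.6557 N*m


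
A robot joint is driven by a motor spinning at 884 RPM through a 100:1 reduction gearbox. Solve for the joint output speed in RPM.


omega_joint = omega_motor / N = 884 / 100 = 8.8400

8.8400 RPM


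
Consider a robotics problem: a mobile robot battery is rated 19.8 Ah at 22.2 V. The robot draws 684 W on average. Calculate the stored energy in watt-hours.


E = capacity * V = 19.8*22.2 = 439.5600

439.5600 Wh


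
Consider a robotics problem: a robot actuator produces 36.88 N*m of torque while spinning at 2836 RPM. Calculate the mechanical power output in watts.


omega = 2836 * 2*pi/60 = 296.985226 rad/s
P = tau * omega = 36.88 * 296.985226 = 10952.8151

10952.8151 W


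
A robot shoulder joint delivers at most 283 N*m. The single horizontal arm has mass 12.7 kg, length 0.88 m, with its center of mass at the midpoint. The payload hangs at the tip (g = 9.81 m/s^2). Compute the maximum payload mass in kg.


tau_arm = m_arm*g*(L/2) = 12.7*9.81*0.88/2 = 54.8183 N*m
tau_payload = tau_max - tau_arm = 283 - 54.8183 = 228.1817
m_payload = tau_payload / (g*L) = 228.1817 / (9.81*0.88) = 26.4319

26.4319 kg


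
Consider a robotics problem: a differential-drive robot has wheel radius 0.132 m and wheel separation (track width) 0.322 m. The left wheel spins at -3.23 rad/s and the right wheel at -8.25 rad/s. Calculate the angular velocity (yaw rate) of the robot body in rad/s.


omega = r*(wR - wL)/L = 0.132*(-8.25 - (-3.23))/0.322 = -2.0579

-2.0579 rad/s


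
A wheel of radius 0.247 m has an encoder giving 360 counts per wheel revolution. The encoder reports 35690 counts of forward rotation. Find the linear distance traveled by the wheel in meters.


revs = 35690/360 = 99.138889
d = revs * 2*pi*r = 99.138889 * 2*pi*0.247 = 153.8583

153.8583 m


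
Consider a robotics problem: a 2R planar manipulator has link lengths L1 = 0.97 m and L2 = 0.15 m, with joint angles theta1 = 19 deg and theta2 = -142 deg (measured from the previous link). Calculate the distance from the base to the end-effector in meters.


x = L1*cos(th1) + L2*cos(th1+th2) = 0.835457
y = L1*sin(th1) + L2*sin(th1+th2) = 0.190001
d = sqrt(x^2 + y^2) = sqrt(0.697988 + 0.036100) = 0.8568

0.8568 m


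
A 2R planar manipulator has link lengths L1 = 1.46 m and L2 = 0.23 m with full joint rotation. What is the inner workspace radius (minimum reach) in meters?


r_min = |L1 - L2| = |1.46 - 0.23| = 1.2300

1.2300 m


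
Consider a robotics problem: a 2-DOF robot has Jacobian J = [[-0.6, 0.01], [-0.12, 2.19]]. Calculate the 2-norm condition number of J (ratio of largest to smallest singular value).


JJ^T eigenvalues: trace(JJ^T) = 5.1706, det(JJ^T) = det(J)^2 = 1.72344384
s_max^2 = (5.1706 + sqrt(19.84132900))/2 = 4.81248034
s_min^2 = (5.1706 - sqrt(19.84132900))/2 = 0.35811966
kappa = s_max/s_min = sqrt(4.81248034/0.35811966) = 3.6658

3.6658


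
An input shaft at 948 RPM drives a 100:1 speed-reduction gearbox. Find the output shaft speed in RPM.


omega_out = omega_in / N = 948 / 100 = 9.4800

9.4800 RPM


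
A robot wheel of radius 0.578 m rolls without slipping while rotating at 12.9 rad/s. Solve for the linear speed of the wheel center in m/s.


v = omega * r = 12.9 * 0.578 = 7.4562

7.4562 m/s


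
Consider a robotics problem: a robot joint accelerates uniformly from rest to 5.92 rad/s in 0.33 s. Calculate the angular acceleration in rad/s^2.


alpha = delta_omega / t = 5.92 / 0.33 = 17.9394

17.9394 rad/s^2


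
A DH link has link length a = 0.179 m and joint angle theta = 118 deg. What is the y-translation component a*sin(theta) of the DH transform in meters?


a*sin(theta) = 0.179*sin(118 deg) = 0.1580

0.1580 m


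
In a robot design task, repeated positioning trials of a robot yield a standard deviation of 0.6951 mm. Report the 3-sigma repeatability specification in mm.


repeatability = 3*sigma = 3*0.6951 = 2.0853

2.0853 mm


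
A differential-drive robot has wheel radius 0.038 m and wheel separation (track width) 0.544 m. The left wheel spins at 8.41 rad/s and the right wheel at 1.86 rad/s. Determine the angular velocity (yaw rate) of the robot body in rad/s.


omega = r*(wR - wL)/L = 0.038*(1.86 - (8.41))/0.544 = -0.4575

-0.4575 rad/s


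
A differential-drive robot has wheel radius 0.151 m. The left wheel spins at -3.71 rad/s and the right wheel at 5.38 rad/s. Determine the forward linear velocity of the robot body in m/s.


v = r*(wR + wL)/2 = 0.151*(5.38 + -3.71)/2 = 0.1261

0.1261 m/s


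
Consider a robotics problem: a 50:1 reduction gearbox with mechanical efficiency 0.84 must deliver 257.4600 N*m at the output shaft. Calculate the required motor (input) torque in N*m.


tau_in = tau_out / (N * eta) = 257.4600 / (50 * 0.84) = 6.1300

6.1300 N*m


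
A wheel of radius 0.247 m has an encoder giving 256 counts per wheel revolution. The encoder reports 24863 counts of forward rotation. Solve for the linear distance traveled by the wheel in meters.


revs = 24863/256 = 97.121094
d = revs * 2*pi*r = 97.121094 * 2*pi*0.247 = 150.7268

150.7268 m


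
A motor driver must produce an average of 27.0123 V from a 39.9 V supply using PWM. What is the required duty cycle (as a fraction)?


D = V_avg/V_supply = 27.0123/39.9 = 0.6770

0.6770


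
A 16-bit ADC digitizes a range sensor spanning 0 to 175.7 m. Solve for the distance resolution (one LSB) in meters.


res = range / 2^n = 175.7/2^16 = 175.7/65536 = 0.0027

0.0027 m


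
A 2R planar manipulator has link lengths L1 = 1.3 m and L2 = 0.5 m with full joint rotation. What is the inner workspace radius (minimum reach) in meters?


r_min = |L1 - L2| = |1.3 - 0.5| = 0.8000

0.8000 m


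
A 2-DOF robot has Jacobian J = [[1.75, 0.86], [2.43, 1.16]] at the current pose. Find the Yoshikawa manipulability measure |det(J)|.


det(J) = 1.75*1.16 - (0.86)*(2.43) = -0.0598
|det(J)| = 0.0598

0.0598


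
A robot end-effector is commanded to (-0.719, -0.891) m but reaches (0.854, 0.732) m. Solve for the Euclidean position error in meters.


dx = 0.854 - (-0.719) = 1.5730, dy = 0.732 - (-0.891) = 1.6230
err = sqrt(2.474329 + 2.634129) = 2.2602

2.2602 m


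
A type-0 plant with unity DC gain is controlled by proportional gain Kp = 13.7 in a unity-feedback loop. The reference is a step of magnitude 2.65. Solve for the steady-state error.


e_ss = R/(1 + Kp) = 2.65/(1 + 13.7) = 2.65/14.7000 = 0.1803

0.1803


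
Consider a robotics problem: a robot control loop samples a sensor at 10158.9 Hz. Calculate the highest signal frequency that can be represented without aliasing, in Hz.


f_max = f_s/2 = 10158.9/2 = 5079.4500

5079.4500 Hz


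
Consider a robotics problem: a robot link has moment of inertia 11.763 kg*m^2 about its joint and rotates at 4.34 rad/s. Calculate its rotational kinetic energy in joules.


KE = (1/2)*I*omega^2 = 0.5*11.763*4.34^2 = 110.7816

110.7816 J


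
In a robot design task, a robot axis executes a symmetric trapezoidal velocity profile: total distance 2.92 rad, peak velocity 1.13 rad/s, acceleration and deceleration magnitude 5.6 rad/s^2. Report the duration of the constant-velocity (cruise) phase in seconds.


t_acc = v/a = 0.201786 s, d_acc = v^2/(2a) = 0.114009 rad each
d_cruise = 2.92 - 2*0.114009 = 2.691982 rad
t_cruise = d_cruise/v = 2.691982/1.13 = 2.3823

2.3823 s


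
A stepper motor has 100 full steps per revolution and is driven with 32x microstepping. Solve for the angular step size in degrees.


step = 360/(100*32) = 360/3200 = 0.1125

0.1125 degrees


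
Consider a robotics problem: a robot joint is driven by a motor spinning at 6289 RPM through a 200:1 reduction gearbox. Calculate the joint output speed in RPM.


omega_joint = omega_motor / N = 6289 / 200 = 31.4450

31.4450 RPM


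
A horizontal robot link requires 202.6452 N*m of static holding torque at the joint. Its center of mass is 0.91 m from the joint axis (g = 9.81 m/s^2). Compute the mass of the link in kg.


m = tau / (g*L) = 202.6452 / (9.81 * 0.91) = 22.7000

22.7000 kg


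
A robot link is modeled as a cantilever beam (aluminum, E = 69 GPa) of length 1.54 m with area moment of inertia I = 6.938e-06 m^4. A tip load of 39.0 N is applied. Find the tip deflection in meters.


delta = F*L^3/(3*E*I) = 39.0*1.54^3/(3*6.900e+10*6.938e-06)
      = 142.438296/1436166 = 9.9180e-05

9.9180e-05 m


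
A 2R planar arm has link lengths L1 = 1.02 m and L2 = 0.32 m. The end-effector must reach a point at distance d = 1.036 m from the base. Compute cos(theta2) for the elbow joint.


cos(th2) = (d^2 - L1^2 - L2^2)/(2*L1*L2) = (1.036^2 - 1.02^2 - 0.32^2)/(2*1.02*0.32) = -0.1065

-0.1065


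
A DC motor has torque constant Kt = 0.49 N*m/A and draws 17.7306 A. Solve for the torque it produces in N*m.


tau = Kt * I = 0.49*17.7306 = 8.6880

8.6880 N*m


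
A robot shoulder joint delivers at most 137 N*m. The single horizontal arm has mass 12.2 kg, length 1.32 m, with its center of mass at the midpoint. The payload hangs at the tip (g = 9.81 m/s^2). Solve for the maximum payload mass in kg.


tau_arm = m_arm*g*(L/2) = 12.2*9.81*1.32/2 = 78.9901 N*m
tau_payload = tau_max - tau_arm = 137 - 78.9901 = 58.0099
m_payload = tau_payload / (g*L) = 58.0099 / (9.81*1.32) = 4.4798

4.4798 kg


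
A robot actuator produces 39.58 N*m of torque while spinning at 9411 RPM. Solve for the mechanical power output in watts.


omega = 9411 * 2*pi/60 = 985.517615 rad/s
P = tau * omega = 39.58 * 985.517615 = 39006.7872

39006.7872 W


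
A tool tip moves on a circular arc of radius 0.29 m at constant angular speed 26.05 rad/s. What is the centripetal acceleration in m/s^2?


a_c = omega^2 * r = 26.05^2 * 0.29 = 196.7947

196.7947 m/s^2


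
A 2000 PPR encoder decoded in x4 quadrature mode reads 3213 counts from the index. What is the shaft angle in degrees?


angle = counts * 360 / (PPR*4) = 3213 * 360 / 8000 = 144.5850

144.5850 degrees


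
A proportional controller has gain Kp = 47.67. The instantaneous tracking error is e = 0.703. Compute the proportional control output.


u_P = Kp * e = 47.67 * 0.703 = 33.5120

33.5120


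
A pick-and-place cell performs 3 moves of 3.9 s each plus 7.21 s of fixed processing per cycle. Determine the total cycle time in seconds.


T = 3*3.9 + 7.21 = 18.9100

18.9100 s


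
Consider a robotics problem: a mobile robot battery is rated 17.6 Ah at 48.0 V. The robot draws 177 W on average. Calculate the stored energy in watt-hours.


E = capacity * V = 17.6*48.0 = 844.8000

844.8000 Wh


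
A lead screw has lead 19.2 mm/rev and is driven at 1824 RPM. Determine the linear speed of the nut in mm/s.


v = lead * (RPM/60) = 19.2*1824/60 = 583.6800

583.6800 mm/s


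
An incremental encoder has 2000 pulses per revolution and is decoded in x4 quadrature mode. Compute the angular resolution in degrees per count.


resolution = 360 / (PPR * 4) = 360 / 8000 = 0.0450

0.0450 degrees


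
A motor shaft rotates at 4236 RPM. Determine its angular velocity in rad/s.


omega = 4236 * 2*pi/60 = 443.5929

443.5929 rad/s


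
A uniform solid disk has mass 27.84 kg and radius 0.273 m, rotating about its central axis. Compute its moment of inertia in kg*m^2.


I = (1/2)*m*R^2 = 0.5*27.84*0.273^2 = 1.0374

1.0374 kg*m^2


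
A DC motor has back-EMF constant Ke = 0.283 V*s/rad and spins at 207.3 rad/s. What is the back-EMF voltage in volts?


V_emf = Ke * omega = 0.283*207.3 = 58.6659

58.6659 V


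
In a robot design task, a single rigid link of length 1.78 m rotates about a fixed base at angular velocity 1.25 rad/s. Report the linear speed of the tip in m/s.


v = L*omega = 1.78 * 1.25 = 2.2250

2.2250 m/s


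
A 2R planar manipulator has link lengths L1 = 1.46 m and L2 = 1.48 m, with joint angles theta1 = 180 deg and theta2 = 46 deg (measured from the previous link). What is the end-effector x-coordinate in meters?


x = L1*cos(th1) + L2*cos(th1+th2) = 1.46*cos(180 deg) + 1.48*cos(226 deg) = -2.4881

-2.4881 m


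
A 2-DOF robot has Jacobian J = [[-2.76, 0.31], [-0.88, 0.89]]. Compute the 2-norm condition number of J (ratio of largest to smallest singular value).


JJ^T eigenvalues: trace(JJ^T) = 9.2802, det(JJ^T) = det(J)^2 = 4.76810896
s_max^2 = (9.2802 + sqrt(67.04967620))/2 = 8.73429333
s_min^2 = (9.2802 - sqrt(67.04967620))/2 = 0.54590667
kappa = s_max/s_min = sqrt(8.73429333/0.54590667) = 4.0000

4.0000


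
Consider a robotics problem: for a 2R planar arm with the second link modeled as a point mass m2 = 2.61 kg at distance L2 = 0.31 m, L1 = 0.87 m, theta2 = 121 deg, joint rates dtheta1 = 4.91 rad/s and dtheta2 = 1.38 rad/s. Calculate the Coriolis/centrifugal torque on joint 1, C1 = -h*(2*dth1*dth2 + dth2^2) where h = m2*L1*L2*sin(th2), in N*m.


h = m2*L1*L2*sin(th2) = 2.61*0.87*0.31*sin(121 deg) = 0.603375
C1 = -h*(2*4.91*1.38 + 1.38^2) = -0.603375*15.4560 = -9.3258

-9.3258 N*m


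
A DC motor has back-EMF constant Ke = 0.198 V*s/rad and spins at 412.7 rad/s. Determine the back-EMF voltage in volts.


V_emf = Ke * omega = 0.198*412.7 = 81.7146

81.7146 V


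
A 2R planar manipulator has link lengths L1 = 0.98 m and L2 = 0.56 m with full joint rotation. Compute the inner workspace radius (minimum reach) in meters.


r_min = |L1 - L2| = |0.98 - 0.56| = 0.4200

0.4200 m


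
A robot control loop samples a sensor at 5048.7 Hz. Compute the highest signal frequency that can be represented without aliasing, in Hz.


f_max = f_s/2 = 5048.7/2 = 2524.3500

2524.3500 Hz


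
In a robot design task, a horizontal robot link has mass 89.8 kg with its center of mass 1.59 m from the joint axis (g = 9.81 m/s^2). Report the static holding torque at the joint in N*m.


tau = m*g*L = 89.8 * 9.81 * 1.59 = 1400.6914

1400.6914 N*m


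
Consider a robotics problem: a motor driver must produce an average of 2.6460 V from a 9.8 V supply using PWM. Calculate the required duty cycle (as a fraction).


D = V_avg/V_supply = 2.6460/9.8 = 0.2700

0.2700


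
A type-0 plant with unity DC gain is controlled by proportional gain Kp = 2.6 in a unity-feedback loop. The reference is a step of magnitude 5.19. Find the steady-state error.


e_ss = R/(1 + Kp) = 5.19/(1 + 2.6) = 5.19/3.6000 = 1.4417

1.4417


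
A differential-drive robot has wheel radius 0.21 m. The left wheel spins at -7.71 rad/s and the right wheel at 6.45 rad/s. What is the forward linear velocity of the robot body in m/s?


v = r*(wR + wL)/2 = 0.21*(6.45 + -7.71)/2 = -0.1323

-0.1323 m/s


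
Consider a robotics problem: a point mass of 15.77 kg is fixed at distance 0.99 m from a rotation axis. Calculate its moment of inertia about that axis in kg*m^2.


I = m*r^2 = 15.77*0.99^2 = 15.4562

15.4562 kg*m^2


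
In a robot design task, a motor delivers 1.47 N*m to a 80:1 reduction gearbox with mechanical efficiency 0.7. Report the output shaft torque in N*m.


tau_out = tau_in * N * eta = 1.47 * 80 * 0.7 = 82.3200

82.3200 N*m


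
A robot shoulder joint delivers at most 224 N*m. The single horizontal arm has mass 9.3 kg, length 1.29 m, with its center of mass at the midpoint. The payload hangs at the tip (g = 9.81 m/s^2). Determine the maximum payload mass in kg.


tau_arm = m_arm*g*(L/2) = 9.3*9.81*1.29/2 = 58.8453 N*m
tau_payload = tau_max - tau_arm = 224 - 58.8453 = 165.1547
m_payload = tau_payload / (g*L) = 165.1547 / (9.81*1.29) = 13.0507

13.0507 kg


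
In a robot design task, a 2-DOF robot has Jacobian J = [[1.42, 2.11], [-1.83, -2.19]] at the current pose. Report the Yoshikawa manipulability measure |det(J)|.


det(J) = 1.42*-2.19 - (2.11)*(-1.83) = 0.7515
|det(J)| = 0.7515

0.7515


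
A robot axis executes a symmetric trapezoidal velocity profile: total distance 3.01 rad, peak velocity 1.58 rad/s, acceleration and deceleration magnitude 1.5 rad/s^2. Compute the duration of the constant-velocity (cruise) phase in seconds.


t_acc = v/a = 1.053333 s, d_acc = v^2/(2a) = 0.832133 rad each
d_cruise = 3.01 - 2*0.832133 = 1.345734 rad
t_cruise = d_cruise/v = 1.345734/1.58 = 0.8517

0.8517 s


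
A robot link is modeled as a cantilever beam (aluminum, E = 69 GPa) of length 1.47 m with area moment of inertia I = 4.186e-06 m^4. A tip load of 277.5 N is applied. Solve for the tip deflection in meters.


delta = F*L^3/(3*E*I) = 277.5*1.47^3/(3*6.900e+10*4.186e-06)
      = 881.4851325/866502 = 0.0010

0.0010 m


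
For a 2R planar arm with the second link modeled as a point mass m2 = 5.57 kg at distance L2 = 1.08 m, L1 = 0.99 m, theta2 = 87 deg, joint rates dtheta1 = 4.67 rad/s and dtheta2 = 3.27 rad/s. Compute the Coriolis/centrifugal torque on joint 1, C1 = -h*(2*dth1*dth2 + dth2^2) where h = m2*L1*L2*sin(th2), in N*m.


h = m2*L1*L2*sin(th2) = 5.57*0.99*1.08*sin(87 deg) = 5.947282
C1 = -h*(2*4.67*3.27 + 3.27^2) = -5.947282*41.2347 = -245.2344

-245.2344 N*m


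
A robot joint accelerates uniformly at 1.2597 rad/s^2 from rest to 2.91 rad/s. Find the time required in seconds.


t = delta_omega / alpha = 2.91 / 1.2597 = 2.3101

2.3101 s


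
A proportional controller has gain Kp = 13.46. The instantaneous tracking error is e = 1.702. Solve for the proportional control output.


u_P = Kp * e = 13.46 * 1.702 = 22.9089

22.9089


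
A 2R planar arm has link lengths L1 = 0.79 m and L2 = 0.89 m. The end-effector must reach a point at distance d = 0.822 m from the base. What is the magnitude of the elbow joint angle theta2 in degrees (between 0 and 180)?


cos(th2) = (d^2 - L1^2 - L2^2)/(2*L1*L2) = (0.822^2 - 0.79^2 - 0.89^2)/(2*0.79*0.89) = -0.52660788
th2 = acos(-0.52660788) = 121.7765 deg

121.7765 degrees


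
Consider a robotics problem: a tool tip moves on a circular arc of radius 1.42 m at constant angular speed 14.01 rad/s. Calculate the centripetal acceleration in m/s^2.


a_c = omega^2 * r = 14.01^2 * 1.42 = 278.7177

278.7177 m/s^2


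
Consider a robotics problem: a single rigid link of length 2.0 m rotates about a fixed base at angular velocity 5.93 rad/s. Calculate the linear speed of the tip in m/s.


v = L*omega = 2.0 * 5.93 = 11.8600

11.8600 m/s


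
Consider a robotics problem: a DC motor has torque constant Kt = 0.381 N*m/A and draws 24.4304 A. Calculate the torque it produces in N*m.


tau = Kt * I = 0.381*24.4304 = 9.3080

9.3080 N*m


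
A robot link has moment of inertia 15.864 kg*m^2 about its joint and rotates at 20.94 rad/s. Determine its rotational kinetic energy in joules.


KE = (1/2)*I*omega^2 = 0.5*15.864*20.94^2 = 3478.0519

3478.0519 J


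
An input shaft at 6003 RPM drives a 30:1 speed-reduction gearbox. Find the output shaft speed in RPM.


omega_out = omega_in / N = 6003 / 30 = 200.1000

200.1000 RPM


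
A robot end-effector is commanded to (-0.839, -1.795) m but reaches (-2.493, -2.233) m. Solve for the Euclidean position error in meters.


dx = -2.493 - (-0.839) = -1.6540, dy = -2.233 - (-1.795) = -0.4380
err = sqrt(2.735716 + 0.191844) = 1.7110

1.7110 m


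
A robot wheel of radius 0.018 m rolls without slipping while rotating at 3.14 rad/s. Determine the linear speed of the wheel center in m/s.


v = omega * r = 3.14 * 0.018 = 0.0565

0.0565 m/s


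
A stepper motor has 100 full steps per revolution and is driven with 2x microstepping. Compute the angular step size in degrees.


step = 360/(100*2) = 360/200 = 1.8000

1.8000 degrees


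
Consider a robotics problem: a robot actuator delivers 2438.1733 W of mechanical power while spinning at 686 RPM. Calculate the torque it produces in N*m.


omega = 686 * 2*pi/60 = 71.837752 rad/s
tau = P / omega = 2438.1733 / 71.837752 = 33.9400

33.9400 N*m


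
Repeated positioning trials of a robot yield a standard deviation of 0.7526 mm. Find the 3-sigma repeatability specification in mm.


repeatability = 3*sigma = 3*0.7526 = 2.2578

2.2578 mm


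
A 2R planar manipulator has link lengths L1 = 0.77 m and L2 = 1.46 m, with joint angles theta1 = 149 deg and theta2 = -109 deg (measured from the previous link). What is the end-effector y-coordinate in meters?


y = L1*sin(th1) + L2*sin(th1+th2) = 0.77*sin(149 deg) + 1.46*sin(40 deg) = 1.3350

1.3350 m


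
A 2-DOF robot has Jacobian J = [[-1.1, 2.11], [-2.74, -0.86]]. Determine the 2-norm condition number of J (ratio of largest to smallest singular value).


JJ^T eigenvalues: trace(JJ^T) = 13.9093, det(JJ^T) = det(J)^2 = 45.25791076
s_max^2 = (13.9093 + sqrt(12.43698345))/2 = 8.71795538
s_min^2 = (13.9093 - sqrt(12.43698345))/2 = 5.19134462
kappa = s_max/s_min = sqrt(8.71795538/5.19134462) = 1.2959

1.2959


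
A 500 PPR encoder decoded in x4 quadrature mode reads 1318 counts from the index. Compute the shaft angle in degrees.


angle = counts * 360 / (PPR*4) = 1318 * 360 / 2000 = 237.2400

237.2400 degrees


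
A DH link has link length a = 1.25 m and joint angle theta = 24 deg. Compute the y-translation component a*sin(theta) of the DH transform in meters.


a*sin(theta) = 1.25*sin(24 deg) = 0.5084

0.5084 m


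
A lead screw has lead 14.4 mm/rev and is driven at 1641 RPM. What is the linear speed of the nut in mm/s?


v = lead * (RPM/60) = 14.4*1641/60 = 393.8400

393.8400 mm/s


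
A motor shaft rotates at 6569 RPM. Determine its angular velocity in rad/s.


omega = 6569 * 2*pi/60 = 687.9041

687.9041 rad/s


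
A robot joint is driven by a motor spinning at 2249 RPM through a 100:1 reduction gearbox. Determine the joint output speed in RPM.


omega_joint = omega_motor / N = 2249 / 100 = 22.4900

22.4900 RPM


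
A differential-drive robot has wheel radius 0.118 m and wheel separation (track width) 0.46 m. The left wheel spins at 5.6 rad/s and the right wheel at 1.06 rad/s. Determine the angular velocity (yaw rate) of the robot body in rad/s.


omega = r*(wR - wL)/L = 0.118*(1.06 - (5.6))/0.46 = -1.1646

-1.1646 rad/s


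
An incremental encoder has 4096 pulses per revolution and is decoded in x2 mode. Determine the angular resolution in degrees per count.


resolution = 360 / (PPR * 2) = 360 / 8192 = 0.0439

0.0439 degrees


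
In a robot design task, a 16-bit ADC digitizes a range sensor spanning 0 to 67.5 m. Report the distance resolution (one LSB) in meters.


res = range / 2^n = 67.5/2^16 = 67.5/65536 = 0.0010

0.0010 m


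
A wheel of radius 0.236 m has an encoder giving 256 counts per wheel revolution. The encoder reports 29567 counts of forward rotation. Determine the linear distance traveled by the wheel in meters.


revs = 29567/256 = 115.496094
d = revs * 2*pi*r = 115.496094 * 2*pi*0.236 = 171.2613

171.2613 m


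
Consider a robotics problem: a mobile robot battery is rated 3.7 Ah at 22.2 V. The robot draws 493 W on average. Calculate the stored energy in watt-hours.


E = capacity * V = 3.7*22.2 = 82.1400

82.1400 Wh


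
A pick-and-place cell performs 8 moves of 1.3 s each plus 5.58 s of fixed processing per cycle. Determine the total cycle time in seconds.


T = 8*1.3 + 5.58 = 15.9800

15.9800 s


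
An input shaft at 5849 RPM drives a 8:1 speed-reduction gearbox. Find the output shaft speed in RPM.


omega_out = omega_in / N = 5849 / 8 = 731.1250

731.1250 RPM


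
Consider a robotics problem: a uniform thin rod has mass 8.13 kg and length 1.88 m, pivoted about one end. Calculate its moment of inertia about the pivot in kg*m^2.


I = (1/3)*m*L^2 = (1/3)*8.13*1.88^2 = 9.5782

9.5782 kg*m^2


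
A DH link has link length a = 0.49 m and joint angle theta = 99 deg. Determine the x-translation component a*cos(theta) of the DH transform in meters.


a*cos(theta) = 0.49*cos(99 deg) = -0.0767

-0.0767 m


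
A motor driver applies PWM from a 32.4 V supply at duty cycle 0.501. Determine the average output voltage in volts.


V_avg = V_supply * D = 32.4*0.501 = 16.2324

16.2324 V


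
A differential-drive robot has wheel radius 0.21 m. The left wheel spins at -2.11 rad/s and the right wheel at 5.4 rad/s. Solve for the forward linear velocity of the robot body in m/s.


v = r*(wR + wL)/2 = 0.21*(5.4 + -2.11)/2 = 0.3455

0.3455 m/s


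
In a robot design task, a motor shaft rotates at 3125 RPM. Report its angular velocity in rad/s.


omega = 3125 * 2*pi/60 = 327.2492

327.2492 rad/s


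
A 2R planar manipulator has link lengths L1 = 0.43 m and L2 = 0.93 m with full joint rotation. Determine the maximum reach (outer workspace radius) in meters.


r_max = L1 + L2 = 0.43 + 0.93 = 1.3600

1.3600 m


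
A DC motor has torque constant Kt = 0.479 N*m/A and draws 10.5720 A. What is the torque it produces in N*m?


tau = Kt * I = 0.479*10.5720 = 5.0640

5.0640 N*m


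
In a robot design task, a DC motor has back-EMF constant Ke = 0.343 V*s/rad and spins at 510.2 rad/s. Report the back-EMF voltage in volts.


V_emf = Ke * omega = 0.343*510.2 = 174.9986

174.9986 V


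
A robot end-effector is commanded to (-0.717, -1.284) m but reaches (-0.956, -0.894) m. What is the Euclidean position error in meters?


dx = -0.956 - (-0.717) = -0.2390, dy = -0.894 - (-1.284) = 0.3900
err = sqrt(0.057121 + 0.152100) = 0.4574

0.4574 m


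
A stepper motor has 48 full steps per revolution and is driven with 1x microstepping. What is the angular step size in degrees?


step = 360/(48*1) = 360/48 = 7.5000

7.5000 degrees


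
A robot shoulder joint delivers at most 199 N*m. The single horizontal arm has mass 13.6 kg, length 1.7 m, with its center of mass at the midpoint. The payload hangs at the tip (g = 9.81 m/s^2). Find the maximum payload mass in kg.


tau_arm = m_arm*g*(L/2) = 13.6*9.81*1.7/2 = 113.4036 N*m
tau_payload = tau_max - tau_arm = 199 - 113.4036 = 85.5964
m_payload = tau_payload / (g*L) = 85.5964 / (9.81*1.7) = 5.1326

5.1326 kg


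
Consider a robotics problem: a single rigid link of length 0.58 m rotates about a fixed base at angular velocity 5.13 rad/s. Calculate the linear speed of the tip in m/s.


v = L*omega = 0.58 * 5.13 = 2.9754

2.9754 m/s


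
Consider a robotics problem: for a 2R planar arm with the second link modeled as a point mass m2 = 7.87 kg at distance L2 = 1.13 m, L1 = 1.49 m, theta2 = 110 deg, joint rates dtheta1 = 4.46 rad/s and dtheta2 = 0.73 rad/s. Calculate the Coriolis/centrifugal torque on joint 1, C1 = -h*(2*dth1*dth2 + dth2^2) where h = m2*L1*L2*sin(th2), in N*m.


h = m2*L1*L2*sin(th2) = 7.87*1.49*1.13*sin(110 deg) = 12.451603
C1 = -h*(2*4.46*0.73 + 0.73^2) = -12.451603*7.0445 = -87.7153

-87.7153 N*m


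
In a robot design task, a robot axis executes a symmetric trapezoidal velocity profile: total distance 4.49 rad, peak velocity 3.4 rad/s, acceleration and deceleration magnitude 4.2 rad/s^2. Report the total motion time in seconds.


t_acc = v/a = 3.4/4.2 = 0.809524 s
d_acc = v^2/(2a) = 1.376190 rad (each ramp)
d_cruise = 4.49 - 2*1.376190 = 1.737620 rad
t_cruise = 1.737620/3.4 = 0.511065 s
t_total = 2*0.809524 + 0.511065 = 2.1301

2.1301 s
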